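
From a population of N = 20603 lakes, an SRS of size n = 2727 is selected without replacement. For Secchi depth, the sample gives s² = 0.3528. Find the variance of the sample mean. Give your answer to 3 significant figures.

Under SRS without replacement, Var(ȳ) = (1 − f)·s²/n with f = n/N = 2727/20603 = 0.13235937.
Var(ȳ) = (1 − 0.13235937)·0.3528/2727 = 0.86764063·1.2937294 × 10^-4 = 1.1224922 × 10^-4.

1.12 × 10^-4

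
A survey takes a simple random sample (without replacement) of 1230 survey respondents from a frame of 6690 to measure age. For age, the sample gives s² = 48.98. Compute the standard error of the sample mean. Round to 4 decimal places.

Under SRS without replacement, Var(ȳ) = (1 − f)·s²/n with f = n/N = 1230/6690 = 0.18385650.
Var(ȳ) = (1 − 0.18385650)·48.98/1230 = 0.81614350·0.039821138 = 0.032499763.
SE(ȳ) = √(0.032499763) = 0.1803.

0.1803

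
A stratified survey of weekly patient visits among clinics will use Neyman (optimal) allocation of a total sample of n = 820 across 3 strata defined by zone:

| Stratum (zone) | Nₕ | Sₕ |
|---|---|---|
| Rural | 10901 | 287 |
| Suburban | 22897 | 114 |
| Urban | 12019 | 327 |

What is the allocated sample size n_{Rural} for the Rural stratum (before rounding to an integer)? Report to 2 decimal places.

265.32

Neyman allocation: nₕ = n·NₕSₕ / Σⱼ NⱼSⱼ.
Σ NⱼSⱼ = 10901·287 + 22897·114 + 12019·327 = 9.669058 × 10^6.
n_{Rural} = 820·10901·287 / (9.669058 × 10^6) = 265.32.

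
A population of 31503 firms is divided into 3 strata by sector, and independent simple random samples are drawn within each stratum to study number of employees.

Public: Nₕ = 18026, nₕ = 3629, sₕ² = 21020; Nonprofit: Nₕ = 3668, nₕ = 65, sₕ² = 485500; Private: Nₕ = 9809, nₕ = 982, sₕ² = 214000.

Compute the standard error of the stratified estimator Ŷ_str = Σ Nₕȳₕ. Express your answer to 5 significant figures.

Var(Ŷ_str) = Σₕ Nₕ²(1 − fₕ)sₕ²/nₕ.
Public: 18026²·(1 − 3629/18026)·21020/3629 = 1.5032012 × 10^9.
Nonprofit: 3668²·(1 − 65/3668)·485500/65 = 9.871189 × 10^10.
Private: 9809²·(1 − 982/9809)·214000/982 = 1.886862 × 10^10.
Sum = 1.1908371 × 10^11.
SE = √(1.1908371 × 10^11) = 345090.

345090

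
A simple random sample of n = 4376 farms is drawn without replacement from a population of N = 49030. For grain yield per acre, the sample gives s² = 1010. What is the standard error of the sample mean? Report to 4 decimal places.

Under SRS without replacement, Var(ȳ) = (1 − f)·s²/n with f = n/N = 4376/49030 = 0.08925148.
Var(ȳ) = (1 − 0.08925148)·1010/4376 = 0.91074852·0.23080439 = 0.21020475.
SE(ȳ) = √(0.21020475) = 0.4585.

0.4585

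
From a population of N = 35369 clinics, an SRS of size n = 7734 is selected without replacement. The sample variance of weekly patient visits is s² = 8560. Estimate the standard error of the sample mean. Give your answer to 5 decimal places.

0.92994

Under SRS without replacement, Var(ȳ) = (1 − f)·s²/n with f = n/N = 7734/35369 = 0.21866606.
Var(ȳ) = (1 − 0.21866606)·8560/7734 = 0.78133394·1.1068011 = 0.86478129.
SE(ȳ) = √(0.86478129) = 0.92994.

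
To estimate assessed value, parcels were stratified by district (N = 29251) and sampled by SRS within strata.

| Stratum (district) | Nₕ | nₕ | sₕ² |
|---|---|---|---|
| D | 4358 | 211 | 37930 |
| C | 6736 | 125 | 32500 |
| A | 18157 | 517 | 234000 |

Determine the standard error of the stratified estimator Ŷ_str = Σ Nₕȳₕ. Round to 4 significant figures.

399700

Var(Ŷ_str) = Σₕ Nₕ²(1 − fₕ)sₕ²/nₕ.
D: 4358²·(1 − 211/4358)·37930/211 = 3.2487901 × 10^9.
C: 6736²·(1 − 125/6736)·32500/125 = 1.1578241 × 10^10.
A: 18157²·(1 − 517/18157)·234000/517 = 1.4496661 × 10^11.
Sum = 1.5979364 × 10^11.
SE = √(1.5979364 × 10^11) = 399700.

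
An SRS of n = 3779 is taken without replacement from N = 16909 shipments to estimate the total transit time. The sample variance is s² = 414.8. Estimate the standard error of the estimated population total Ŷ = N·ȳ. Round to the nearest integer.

4937

Var(Ŷ) = N²·Var(ȳ) = N²·(1 − n/N)·s²/n.
f = 3779/16909 = 0.22349045; Var(ȳ) = 0.77650955·414.8/3779 = 0.085233173.
Var(Ŷ) = 16909² · 0.085233173 = 2.4369381 × 10^7.
SE(Ŷ) = √(2.4369381 × 10^7) = 4937.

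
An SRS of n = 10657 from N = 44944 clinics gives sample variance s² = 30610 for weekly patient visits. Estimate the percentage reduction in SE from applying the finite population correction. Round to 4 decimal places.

12.6568

f = n/N = 10657/44944 = 0.23711730.
SE_no-fpc = √(s²/n) = 1.6947833; SE_fpc = √((1−f)s²/n) = 1.4802773.
Ratio = √(1−f) = 0.87343156. Reduction = 100·(1 − 0.87343156) = 12.6568%.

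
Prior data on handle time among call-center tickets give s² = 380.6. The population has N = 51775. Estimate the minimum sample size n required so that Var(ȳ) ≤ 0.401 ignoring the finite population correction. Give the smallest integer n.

Without fpc, n₀ = s²/D = 380.6/0.401 = 949.1272.
Rounding up, n = 950.

950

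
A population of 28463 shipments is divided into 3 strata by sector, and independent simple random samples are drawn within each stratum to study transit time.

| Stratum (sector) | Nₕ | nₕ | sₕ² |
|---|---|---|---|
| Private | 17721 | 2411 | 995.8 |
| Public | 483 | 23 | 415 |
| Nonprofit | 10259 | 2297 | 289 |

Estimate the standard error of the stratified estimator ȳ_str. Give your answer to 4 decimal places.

Var(ȳ_str) = Σₕ Wₕ²(1 − fₕ)sₕ²/nₕ with Wₕ = Nₕ/N, N = 28463.
Private: Wₕ = 0.62259776; term = 0.62259776²·(1 − 0.13605327)·995.8/2411 = 0.13831745.
Public: Wₕ = 0.01696940; term = 0.01696940²·(1 − 0.04761905)·415/23 = 0.0049483895.
Nonprofit: Wₕ = 0.36043284; term = 0.36043284²·(1 − 0.22390097)·289/2297 = 0.012685357.
Sum = 0.1559512.
SE = √(0.1559512) = 0.3949.

0.3949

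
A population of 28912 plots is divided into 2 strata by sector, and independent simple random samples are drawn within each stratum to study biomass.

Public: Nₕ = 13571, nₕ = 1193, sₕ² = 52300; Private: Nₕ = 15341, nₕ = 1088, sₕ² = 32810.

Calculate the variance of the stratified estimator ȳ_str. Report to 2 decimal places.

16.70

Var(ȳ_str) = Σₕ Wₕ²(1 − fₕ)sₕ²/nₕ with Wₕ = Nₕ/N, N = 28912.
Public: Wₕ = 0.46938987; term = 0.46938987²·(1 − 0.08790804)·52300/1193 = 8.8098254.
Private: Wₕ = 0.53061013; term = 0.53061013²·(1 − 0.07092106)·32810/1088 = 7.8882564.
Sum = 16.698082.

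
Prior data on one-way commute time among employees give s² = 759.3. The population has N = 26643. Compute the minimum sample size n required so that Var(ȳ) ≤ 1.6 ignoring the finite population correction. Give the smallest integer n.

Without fpc, n₀ = s²/D = 759.3/1.6 = 474.5625.
Rounding up, n = 475.

475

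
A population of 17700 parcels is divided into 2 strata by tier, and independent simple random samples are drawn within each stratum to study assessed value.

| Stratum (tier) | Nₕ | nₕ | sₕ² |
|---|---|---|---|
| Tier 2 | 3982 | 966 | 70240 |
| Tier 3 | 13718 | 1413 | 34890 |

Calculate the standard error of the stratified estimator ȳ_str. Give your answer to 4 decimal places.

4.0114

Var(ȳ_str) = Σₕ Wₕ²(1 − fₕ)sₕ²/nₕ with Wₕ = Nₕ/N, N = 17700.
Tier 2: Wₕ = 0.22497175; term = 0.22497175²·(1 − 0.24259166)·70240/966 = 2.7873624.
Tier 3: Wₕ = 0.77502825; term = 0.77502825²·(1 − 0.10300335)·34890/1413 = 13.304075.
Sum = 16.091437.
SE = √(16.091437) = 4.0114.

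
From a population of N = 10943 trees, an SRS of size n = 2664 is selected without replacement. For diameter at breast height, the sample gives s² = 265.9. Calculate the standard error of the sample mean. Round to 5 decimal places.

0.27480

Under SRS without replacement, Var(ȳ) = (1 − f)·s²/n with f = n/N = 2664/10943 = 0.24344330.
Var(ȳ) = (1 − 0.24344330)·265.9/2664 = 0.75655670·0.099812312 = 0.075513674.
SE(ȳ) = √(0.075513674) = 0.27480.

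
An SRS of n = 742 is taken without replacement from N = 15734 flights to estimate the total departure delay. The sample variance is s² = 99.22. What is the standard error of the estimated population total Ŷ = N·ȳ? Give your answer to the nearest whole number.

5616

Var(Ŷ) = N²·Var(ȳ) = N²·(1 − n/N)·s²/n.
f = 742/15734 = 0.04715902; Var(ȳ) = 0.95284098·99.22/742 = 0.12741359.
Var(Ŷ) = 15734² · 0.12741359 = 3.154235 × 10^7.
SE(Ŷ) = √(3.154235 × 10^7) = 5616.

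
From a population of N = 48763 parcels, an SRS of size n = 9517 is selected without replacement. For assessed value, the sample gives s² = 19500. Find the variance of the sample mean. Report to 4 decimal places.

Under SRS without replacement, Var(ȳ) = (1 − f)·s²/n with f = n/N = 9517/48763 = 0.19516847.
Var(ȳ) = (1 − 0.19516847)·19500/9517 = 0.80483153·2.048965 = 1.6490716.

1.6491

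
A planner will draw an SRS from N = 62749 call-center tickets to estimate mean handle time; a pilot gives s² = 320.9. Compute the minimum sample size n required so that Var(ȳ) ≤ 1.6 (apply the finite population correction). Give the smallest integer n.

200

Without fpc, n₀ = s²/D = 320.9/1.6 = 200.5625.
With fpc, (1 − n/N)·s²/n ≤ D requires n ≥ n₀/(1 + n₀/N) = 200.5625/(1 + 200.5625/62749) = 199.9235.
Rounding up, n = 200.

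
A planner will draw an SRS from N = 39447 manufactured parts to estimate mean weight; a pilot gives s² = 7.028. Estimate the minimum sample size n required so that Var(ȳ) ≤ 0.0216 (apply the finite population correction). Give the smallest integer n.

Without fpc, n₀ = s²/D = 7.028/0.0216 = 325.3704.
With fpc, (1 − n/N)·s²/n ≤ D requires n ≥ n₀/(1 + n₀/N) = 325.3704/(1 + 325.3704/39447) = 322.7086.
Rounding up, n = 323.

323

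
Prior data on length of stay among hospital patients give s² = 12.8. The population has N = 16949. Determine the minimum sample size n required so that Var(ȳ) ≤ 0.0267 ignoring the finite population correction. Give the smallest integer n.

Without fpc, n₀ = s²/D = 12.8/0.0267 = 479.4007.
Rounding up, n = 480.

480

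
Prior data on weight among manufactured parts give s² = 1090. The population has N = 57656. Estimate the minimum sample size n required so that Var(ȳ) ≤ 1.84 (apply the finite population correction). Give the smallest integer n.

Without fpc, n₀ = s²/D = 1090/1.84 = 592.3913.
With fpc, (1 − n/N)·s²/n ≤ D requires n ≥ n₀/(1 + n₀/N) = 592.3913/(1 + 592.3913/57656) = 586.3666.
Rounding up, n = 587.

587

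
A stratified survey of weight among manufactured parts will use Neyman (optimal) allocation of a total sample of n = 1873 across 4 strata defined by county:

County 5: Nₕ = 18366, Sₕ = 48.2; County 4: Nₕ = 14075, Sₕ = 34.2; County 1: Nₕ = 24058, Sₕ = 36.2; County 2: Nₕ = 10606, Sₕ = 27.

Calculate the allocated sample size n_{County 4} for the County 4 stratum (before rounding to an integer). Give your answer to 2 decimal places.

357.23

Neyman allocation: nₕ = n·NₕSₕ / Σⱼ NⱼSⱼ.
Σ NⱼSⱼ = 18366·48.2 + 14075·34.2 + 24058·36.2 + 10606·27 = 2.5238678 × 10^6.
n_{County 4} = 1873·14075·34.2 / (2.5238678 × 10^6) = 357.23.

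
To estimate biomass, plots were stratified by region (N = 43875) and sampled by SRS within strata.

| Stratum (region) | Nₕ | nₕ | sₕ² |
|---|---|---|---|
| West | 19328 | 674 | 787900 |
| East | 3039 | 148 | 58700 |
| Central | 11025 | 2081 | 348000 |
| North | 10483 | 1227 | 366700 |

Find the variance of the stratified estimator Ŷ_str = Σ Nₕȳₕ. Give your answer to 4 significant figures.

Var(Ŷ_str) = Σₕ Nₕ²(1 − fₕ)sₕ²/nₕ.
West: 19328²·(1 − 674/19328)·787900/674 = 4.2147332 × 10^11.
East: 3039²·(1 − 148/3039)·58700/148 = 3.484618 × 10^9.
Central: 11025²·(1 − 2081/11025)·348000/2081 = 1.6489882 × 10^10.
North: 10483²·(1 − 1227/10483)·366700/1227 = 2.8998483 × 10^10.
Sum = 4.704463 × 10^11.

4.704 × 10^11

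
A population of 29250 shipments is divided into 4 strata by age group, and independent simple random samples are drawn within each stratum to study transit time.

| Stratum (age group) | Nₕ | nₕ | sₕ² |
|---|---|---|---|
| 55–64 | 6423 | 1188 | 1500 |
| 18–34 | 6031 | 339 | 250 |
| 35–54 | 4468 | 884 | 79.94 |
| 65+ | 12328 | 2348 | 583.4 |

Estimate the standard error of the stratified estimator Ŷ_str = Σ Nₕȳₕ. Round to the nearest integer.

9989

Var(Ŷ_str) = Σₕ Nₕ²(1 − fₕ)sₕ²/nₕ.
55–64: 6423²·(1 − 1188/6423)·1500/1188 = 4.2455057 × 10^7.
18–34: 6031²·(1 − 339/6031)·250/339 = 2.5315968 × 10^7.
35–54: 4468²·(1 − 884/4468)·79.94/884 = 1.4480816 × 10^6.
65+: 12328²·(1 − 2348/12328)·583.4/2348 = 3.0569723 × 10^7.
Sum = 9.978883 × 10^7.
SE = √(9.978883 × 10^7) = 9989.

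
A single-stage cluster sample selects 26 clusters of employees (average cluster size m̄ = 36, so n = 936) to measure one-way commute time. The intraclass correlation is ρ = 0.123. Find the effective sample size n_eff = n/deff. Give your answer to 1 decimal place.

deff = 1 + (36 − 1)·0.123 = 1 + 4.305 = 5.305.
n_eff = 936 / 5.305 = 176.4.

176.4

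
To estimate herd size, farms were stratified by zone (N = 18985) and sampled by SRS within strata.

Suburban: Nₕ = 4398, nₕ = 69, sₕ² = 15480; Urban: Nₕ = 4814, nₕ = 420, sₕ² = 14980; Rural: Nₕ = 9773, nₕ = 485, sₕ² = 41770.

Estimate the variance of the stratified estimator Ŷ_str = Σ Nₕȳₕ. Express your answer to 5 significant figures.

1.2843 × 10^10

Var(Ŷ_str) = Σₕ Nₕ²(1 − fₕ)sₕ²/nₕ.
Suburban: 4398²·(1 − 69/4398)·15480/69 = 4.2713452 × 10^9.
Urban: 4814²·(1 − 420/4814)·14980/420 = 7.5444687 × 10^8.
Rural: 9773²·(1 − 485/9773)·41770/485 = 7.8175891 × 10^9.
Sum = 1.2843381 × 10^10.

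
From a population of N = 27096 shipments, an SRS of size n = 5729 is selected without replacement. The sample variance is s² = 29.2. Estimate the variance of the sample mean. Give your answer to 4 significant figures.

Under SRS without replacement, Var(ȳ) = (1 − f)·s²/n with f = n/N = 5729/27096 = 0.21143342.
Var(ȳ) = (1 − 0.21143342)·29.2/5729 = 0.78856658·0.0050968755 = 0.0040192257.

0.004019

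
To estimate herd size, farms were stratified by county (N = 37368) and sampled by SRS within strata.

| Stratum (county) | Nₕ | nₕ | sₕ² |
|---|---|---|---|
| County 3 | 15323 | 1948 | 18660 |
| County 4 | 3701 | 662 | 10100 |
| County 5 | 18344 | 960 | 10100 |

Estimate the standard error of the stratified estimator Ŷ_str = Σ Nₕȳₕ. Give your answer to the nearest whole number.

Var(Ŷ_str) = Σₕ Nₕ²(1 − fₕ)sₕ²/nₕ.
County 3: 15323²·(1 − 1948/15323)·18660/1948 = 1.9631807 × 10^9.
County 4: 3701²·(1 − 662/3701)·10100/662 = 1.7159837 × 10^8.
County 5: 18344²·(1 − 960/18344)·10100/960 = 3.3550106 × 10^9.
Sum = 5.4897897 × 10^9.
SE = √(5.4897897 × 10^9) = 74093.

74093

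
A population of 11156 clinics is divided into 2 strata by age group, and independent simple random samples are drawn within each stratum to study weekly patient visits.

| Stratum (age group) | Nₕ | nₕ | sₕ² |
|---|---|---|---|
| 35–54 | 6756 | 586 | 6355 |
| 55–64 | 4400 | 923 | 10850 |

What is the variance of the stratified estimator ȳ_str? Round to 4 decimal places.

5.0773

Var(ȳ_str) = Σₕ Wₕ²(1 − fₕ)sₕ²/nₕ with Wₕ = Nₕ/N, N = 11156.
35–54: Wₕ = 0.60559340; term = 0.60559340²·(1 − 0.08673771)·6355/586 = 3.63225.
55–64: Wₕ = 0.39440660; term = 0.39440660²·(1 − 0.20977273)·10850/923 = 1.4450018.
Sum = 5.0772518.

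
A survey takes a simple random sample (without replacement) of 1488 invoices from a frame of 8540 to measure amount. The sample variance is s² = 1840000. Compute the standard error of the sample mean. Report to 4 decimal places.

Under SRS without replacement, Var(ȳ) = (1 − f)·s²/n with f = n/N = 1488/8540 = 0.17423888.
Var(ȳ) = (1 − 0.17423888)·1840000/1488 = 0.82576112·1236.5591 = 1021.1025.
SE(ȳ) = √(1021.1025) = 31.9547.

31.9547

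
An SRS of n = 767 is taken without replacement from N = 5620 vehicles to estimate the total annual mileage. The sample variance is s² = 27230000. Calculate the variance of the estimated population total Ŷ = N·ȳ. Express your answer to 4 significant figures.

9.683 × 10^11

Var(Ŷ) = N²·Var(ȳ) = N²·(1 − n/N)·s²/n.
f = 767/5620 = 0.13647687; Var(ȳ) = 0.86352313·27230000/767 = 30656.76.
Var(Ŷ) = 5620² · 30656.76 = 9.6827537 × 10^11.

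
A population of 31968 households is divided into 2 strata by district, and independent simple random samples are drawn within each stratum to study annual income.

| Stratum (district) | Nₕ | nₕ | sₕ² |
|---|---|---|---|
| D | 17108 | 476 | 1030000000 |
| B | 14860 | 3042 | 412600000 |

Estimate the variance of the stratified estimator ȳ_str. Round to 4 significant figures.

Var(ȳ_str) = Σₕ Wₕ²(1 − fₕ)sₕ²/nₕ with Wₕ = Nₕ/N, N = 31968.
D: Wₕ = 0.53516016; term = 0.53516016²·(1 − 0.02782324)·1030000000/476 = 602480.59.
B: Wₕ = 0.46483984; term = 0.46483984²·(1 − 0.20471063)·412600000/3042 = 23307.832.
Sum = 625788.42.

625800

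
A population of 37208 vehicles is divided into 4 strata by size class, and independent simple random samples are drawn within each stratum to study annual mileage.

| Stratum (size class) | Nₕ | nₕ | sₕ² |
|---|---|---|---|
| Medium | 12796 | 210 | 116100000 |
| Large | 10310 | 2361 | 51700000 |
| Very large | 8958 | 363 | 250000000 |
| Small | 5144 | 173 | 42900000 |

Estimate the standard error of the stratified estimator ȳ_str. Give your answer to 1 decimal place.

329.4

Var(ȳ_str) = Σₕ Wₕ²(1 − fₕ)sₕ²/nₕ with Wₕ = Nₕ/N, N = 37208.
Medium: Wₕ = 0.34390454; term = 0.34390454²·(1 − 0.01641138)·116100000/210 = 64313.513.
Large: Wₕ = 0.27709095; term = 0.27709095²·(1 − 0.22900097)·51700000/2361 = 1296.2628.
Very large: Wₕ = 0.24075468; term = 0.24075468²·(1 − 0.04052244)·250000000/363 = 38301.666.
Small: Wₕ = 0.13824984; term = 0.13824984²·(1 − 0.03363142)·42900000/173 = 4580.1875.
Sum = 108491.63.
SE = √(108491.63) = 329.4.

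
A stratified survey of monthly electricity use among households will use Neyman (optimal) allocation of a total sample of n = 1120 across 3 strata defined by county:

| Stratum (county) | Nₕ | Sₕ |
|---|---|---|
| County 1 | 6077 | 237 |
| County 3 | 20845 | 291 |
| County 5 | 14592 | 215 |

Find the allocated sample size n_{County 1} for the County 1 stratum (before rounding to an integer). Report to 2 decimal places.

151.56

Neyman allocation: nₕ = n·NₕSₕ / Σⱼ NⱼSⱼ.
Σ NⱼSⱼ = 6077·237 + 20845·291 + 14592·215 = 1.0643424 × 10^7.
n_{County 1} = 1120·6077·237 / (1.0643424 × 10^7) = 151.56.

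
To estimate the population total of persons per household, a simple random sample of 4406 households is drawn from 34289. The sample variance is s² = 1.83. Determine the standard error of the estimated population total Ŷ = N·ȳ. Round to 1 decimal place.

Var(Ŷ) = N²·Var(ȳ) = N²·(1 − n/N)·s²/n.
f = 4406/34289 = 0.12849602; Var(ȳ) = 0.87150398·1.83/4406 = 3.6197283 × 10^-4.
Var(Ŷ) = 34289² · (3.6197283 × 10^-4) = 425584.31.
SE(Ŷ) = √(425584.31) = 652.4.

652.4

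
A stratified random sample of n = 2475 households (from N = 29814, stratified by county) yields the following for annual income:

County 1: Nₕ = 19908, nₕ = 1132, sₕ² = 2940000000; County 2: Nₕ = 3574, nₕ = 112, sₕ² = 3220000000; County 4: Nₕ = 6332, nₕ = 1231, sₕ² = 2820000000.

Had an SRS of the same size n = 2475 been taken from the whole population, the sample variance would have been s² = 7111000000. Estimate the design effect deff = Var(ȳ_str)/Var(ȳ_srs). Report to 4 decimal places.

Var(ȳ_str) = Σ Wₕ²(1−fₕ)sₕ²/nₕ with Wₕ = Nₕ/29814:
  County 1: (19908/29814)²·(1−1132/19908)·2940000000/1132 = 1.0921722 × 10^6
  County 2: (3574/29814)²·(1−112/3574)·3220000000/112 = 400201.73
  County 4: (6332/29814)²·(1−1231/6332)·2820000000/1231 = 83242.821
  → Var(ȳ_str) = 1.5756168 × 10^6.
Var(ȳ_srs) = (1 − 2475/29814)·7111000000/2475 = 2.6346192 × 10^6.
deff = (1.5756168 × 10^6) / (2.6346192 × 10^6) = 0.5980.

0.5980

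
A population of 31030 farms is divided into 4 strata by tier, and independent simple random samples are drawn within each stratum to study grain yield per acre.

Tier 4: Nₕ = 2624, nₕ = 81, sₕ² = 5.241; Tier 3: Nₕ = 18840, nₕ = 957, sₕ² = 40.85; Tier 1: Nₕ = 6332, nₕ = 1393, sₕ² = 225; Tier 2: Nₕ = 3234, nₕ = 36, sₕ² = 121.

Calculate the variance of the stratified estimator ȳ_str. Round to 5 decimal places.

0.05673

Var(ȳ_str) = Σₕ Wₕ²(1 − fₕ)sₕ²/nₕ with Wₕ = Nₕ/N, N = 31030.
Tier 4: Wₕ = 0.08456333; term = 0.08456333²·(1 − 0.03086890)·5.241/81 = 4.4841051 × 10^-4.
Tier 3: Wₕ = 0.60715437; term = 0.60715437²·(1 − 0.05079618)·40.85/957 = 0.014936122.
Tier 1: Wₕ = 0.20406059; term = 0.20406059²·(1 − 0.21999368)·225/1393 = 0.0052462355.
Tier 2: Wₕ = 0.10422172; term = 0.10422172²·(1 − 0.01113173)·121/36 = 0.036102543.
Sum = 0.056733311.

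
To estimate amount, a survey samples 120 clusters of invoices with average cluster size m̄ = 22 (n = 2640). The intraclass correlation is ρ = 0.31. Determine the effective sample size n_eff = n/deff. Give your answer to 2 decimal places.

deff = 1 + (22 − 1)·0.31 = 1 + 6.51 = 7.51.
n_eff = 2640 / 7.51 = 351.53.

351.53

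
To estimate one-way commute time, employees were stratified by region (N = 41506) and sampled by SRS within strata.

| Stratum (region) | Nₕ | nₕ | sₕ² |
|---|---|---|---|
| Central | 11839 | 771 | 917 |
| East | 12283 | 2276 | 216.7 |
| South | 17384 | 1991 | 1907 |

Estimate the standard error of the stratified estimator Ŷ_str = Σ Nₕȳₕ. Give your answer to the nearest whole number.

Var(Ŷ_str) = Σₕ Nₕ²(1 − fₕ)sₕ²/nₕ.
Central: 11839²·(1 − 771/11839)·917/771 = 1.5584724 × 10^8.
East: 12283²·(1 − 2276/12283)·216.7/2276 = 1.1702941 × 10^7.
South: 17384²·(1 − 1991/17384)·1907/1991 = 2.5630225 × 10^8.
Sum = 4.2385243 × 10^8.
SE = √(4.2385243 × 10^8) = 20588.

20588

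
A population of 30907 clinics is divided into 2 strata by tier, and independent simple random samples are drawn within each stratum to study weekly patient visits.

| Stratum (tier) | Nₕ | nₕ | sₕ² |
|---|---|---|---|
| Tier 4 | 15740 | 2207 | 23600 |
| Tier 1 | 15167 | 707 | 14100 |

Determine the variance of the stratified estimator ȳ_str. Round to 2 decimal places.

6.96

Var(ȳ_str) = Σₕ Wₕ²(1 − fₕ)sₕ²/nₕ with Wₕ = Nₕ/N, N = 30907.
Tier 4: Wₕ = 0.50926974; term = 0.50926974²·(1 − 0.14021601)·23600/2207 = 2.384486.
Tier 1: Wₕ = 0.49073026; term = 0.49073026²·(1 − 0.04661436)·14100/707 = 4.5788243.
Sum = 6.9633103.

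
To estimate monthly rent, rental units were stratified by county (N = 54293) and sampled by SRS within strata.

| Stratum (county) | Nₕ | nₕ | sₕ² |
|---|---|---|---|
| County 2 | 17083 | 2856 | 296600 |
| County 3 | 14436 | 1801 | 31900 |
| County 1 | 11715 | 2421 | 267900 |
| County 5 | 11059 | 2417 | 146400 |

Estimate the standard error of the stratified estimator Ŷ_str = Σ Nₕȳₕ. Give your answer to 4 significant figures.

Var(Ŷ_str) = Σₕ Nₕ²(1 − fₕ)sₕ²/nₕ.
County 2: 17083²·(1 − 2856/17083)·296600/2856 = 2.5240062 × 10^10.
County 3: 14436²·(1 − 1801/14436)·31900/1801 = 3.2307183 × 10^9.
County 1: 11715²·(1 − 2421/11715)·267900/2421 = 1.204822 × 10^10.
County 5: 11059²·(1 − 2417/11059)·146400/2417 = 5.78888 × 10^9.
Sum = 4.630788 × 10^10.
SE = √(4.630788 × 10^10) = 215200.

215200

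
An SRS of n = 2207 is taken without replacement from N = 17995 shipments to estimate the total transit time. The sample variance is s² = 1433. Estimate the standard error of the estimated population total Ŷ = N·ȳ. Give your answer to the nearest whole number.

13582

Var(Ŷ) = N²·Var(ȳ) = N²·(1 − n/N)·s²/n.
f = 2207/17995 = 0.12264518; Var(ȳ) = 0.87735482·1433/2207 = 0.56966446.
Var(Ŷ) = 17995² · 0.56966446 = 1.8446876 × 10^8.
SE(Ŷ) = √(1.8446876 × 10^8) = 13582.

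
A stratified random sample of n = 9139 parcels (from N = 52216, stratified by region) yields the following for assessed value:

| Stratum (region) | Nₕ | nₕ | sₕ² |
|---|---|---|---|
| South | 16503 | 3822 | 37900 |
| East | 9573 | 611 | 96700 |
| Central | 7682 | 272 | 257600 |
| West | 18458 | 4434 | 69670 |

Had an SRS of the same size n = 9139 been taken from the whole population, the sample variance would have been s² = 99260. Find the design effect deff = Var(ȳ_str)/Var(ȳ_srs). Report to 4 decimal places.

Var(ȳ_str) = Σ Wₕ²(1−fₕ)sₕ²/nₕ with Wₕ = Nₕ/52216:
  South: (16503/52216)²·(1−3822/16503)·37900/3822 = 0.76112805
  East: (9573/52216)²·(1−611/9573)·96700/611 = 4.9800197
  Central: (7682/52216)²·(1−272/7682)·257600/272 = 19.772531
  West: (18458/52216)²·(1−4434/18458)·69670/4434 = 1.4917617
  → Var(ȳ_str) = 27.00544.
Var(ȳ_srs) = (1 − 9139/52216)·99260/9139 = 8.9601946.
deff = 27.00544 / 8.9601946 = 3.0139.

3.0139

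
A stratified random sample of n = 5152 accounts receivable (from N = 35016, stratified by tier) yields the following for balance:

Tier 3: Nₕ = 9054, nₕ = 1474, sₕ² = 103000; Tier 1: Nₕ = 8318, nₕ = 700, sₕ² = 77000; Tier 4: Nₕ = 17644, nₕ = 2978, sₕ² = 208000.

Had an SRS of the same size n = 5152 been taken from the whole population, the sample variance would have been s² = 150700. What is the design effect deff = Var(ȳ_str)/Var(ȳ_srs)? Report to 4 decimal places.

Var(ȳ_str) = Σ Wₕ²(1−fₕ)sₕ²/nₕ with Wₕ = Nₕ/35016:
  Tier 3: (9054/35016)²·(1−1474/9054)·103000/1474 = 3.9112571
  Tier 1: (8318/35016)²·(1−700/8318)·77000/700 = 5.6848564
  Tier 4: (17644/35016)²·(1−2978/17644)·208000/2978 = 14.740571
  → Var(ȳ_str) = 24.336685.
Var(ȳ_srs) = (1 − 5152/35016)·150700/5152 = 24.94703.
deff = 24.336685 / 24.94703 = 0.9755.

0.9755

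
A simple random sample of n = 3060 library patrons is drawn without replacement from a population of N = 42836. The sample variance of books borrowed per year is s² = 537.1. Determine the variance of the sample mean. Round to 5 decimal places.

0.16298

Under SRS without replacement, Var(ȳ) = (1 − f)·s²/n with f = n/N = 3060/42836 = 0.07143524.
Var(ȳ) = (1 − 0.07143524)·537.1/3060 = 0.92856476·0.17552288 = 0.16298436.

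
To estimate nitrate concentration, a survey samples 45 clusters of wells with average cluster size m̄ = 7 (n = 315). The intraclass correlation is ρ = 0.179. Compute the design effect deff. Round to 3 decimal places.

deff = 1 + (7 − 1)·0.179 = 1 + 1.074 = 2.074.

2.074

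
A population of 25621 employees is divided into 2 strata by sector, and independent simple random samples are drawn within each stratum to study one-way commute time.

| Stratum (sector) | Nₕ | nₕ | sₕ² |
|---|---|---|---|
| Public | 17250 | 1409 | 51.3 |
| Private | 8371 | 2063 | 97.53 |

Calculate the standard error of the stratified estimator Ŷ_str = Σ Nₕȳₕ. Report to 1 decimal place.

3527.8

Var(Ŷ_str) = Σₕ Nₕ²(1 − fₕ)sₕ²/nₕ.
Public: 17250²·(1 − 1409/17250)·51.3/1409 = 9.9489687 × 10^6.
Private: 8371²·(1 − 2063/8371)·97.53/2063 = 2.4963646 × 10^6.
Sum = 1.2445333 × 10^7.
SE = √(1.2445333 × 10^7) = 3527.8.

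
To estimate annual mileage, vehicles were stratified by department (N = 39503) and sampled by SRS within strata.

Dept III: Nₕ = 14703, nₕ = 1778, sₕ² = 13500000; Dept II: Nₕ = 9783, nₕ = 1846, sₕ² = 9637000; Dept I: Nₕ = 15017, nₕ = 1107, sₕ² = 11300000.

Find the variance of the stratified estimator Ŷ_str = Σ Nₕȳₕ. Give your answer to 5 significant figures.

Var(Ŷ_str) = Σₕ Nₕ²(1 − fₕ)sₕ²/nₕ.
Dept III: 14703²·(1 − 1778/14703)·13500000/1778 = 1.4429076 × 10^12.
Dept II: 9783²·(1 − 1846/9783)·9637000/1846 = 4.0535786 × 10^11.
Dept I: 15017²·(1 − 1107/15017)·11300000/1107 = 2.1322648 × 10^12.
Sum = 3.9805303 × 10^12.

3.9805 × 10^12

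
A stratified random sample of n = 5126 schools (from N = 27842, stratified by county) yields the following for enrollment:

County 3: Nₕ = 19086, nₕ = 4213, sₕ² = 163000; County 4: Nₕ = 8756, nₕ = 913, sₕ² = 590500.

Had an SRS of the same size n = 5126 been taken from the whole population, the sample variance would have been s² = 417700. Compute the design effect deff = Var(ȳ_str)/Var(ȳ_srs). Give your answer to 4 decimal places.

1.0749

Var(ȳ_str) = Σ Wₕ²(1−fₕ)sₕ²/nₕ with Wₕ = Nₕ/27842:
  County 3: (19086/27842)²·(1−4213/19086)·163000/4213 = 14.168008
  County 4: (8756/27842)²·(1−913/8756)·590500/913 = 57.297574
  → Var(ȳ_str) = 71.465582.
Var(ȳ_srs) = (1 − 5126/27842)·417700/5126 = 66.484025.
deff = 71.465582 / 66.484025 = 1.0749.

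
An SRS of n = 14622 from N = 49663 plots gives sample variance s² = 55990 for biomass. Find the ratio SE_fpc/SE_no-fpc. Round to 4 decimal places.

f = n/N = 14622/49663 = 0.29442442.
SE_no-fpc = √(s²/n) = 1.9568244; SE_fpc = √((1−f)s²/n) = 1.643704.
Ratio = √(1−f) = 0.83998546.

0.8400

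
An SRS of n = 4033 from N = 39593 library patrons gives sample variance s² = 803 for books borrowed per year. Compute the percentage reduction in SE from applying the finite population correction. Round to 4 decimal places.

f = n/N = 4033/39593 = 0.10186144.
SE_no-fpc = √(s²/n) = 0.44621448; SE_fpc = √((1−f)s²/n) = 0.42287823.
Ratio = √(1−f) = 0.94770173. Reduction = 100·(1 − 0.94770173) = 5.2298%.

5.2298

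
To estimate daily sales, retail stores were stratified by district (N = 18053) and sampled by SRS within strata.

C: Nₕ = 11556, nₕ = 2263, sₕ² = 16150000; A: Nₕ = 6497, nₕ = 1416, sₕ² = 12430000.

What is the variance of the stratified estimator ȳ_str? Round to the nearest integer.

Var(ȳ_str) = Σₕ Wₕ²(1 − fₕ)sₕ²/nₕ with Wₕ = Nₕ/N, N = 18053.
C: Wₕ = 0.64011522; term = 0.64011522²·(1 − 0.19582901)·16150000/2263 = 2351.5417.
A: Wₕ = 0.35988478; term = 0.35988478²·(1 − 0.21794674)·12430000/1416 = 889.1421.
Sum = 3240.6838.

3241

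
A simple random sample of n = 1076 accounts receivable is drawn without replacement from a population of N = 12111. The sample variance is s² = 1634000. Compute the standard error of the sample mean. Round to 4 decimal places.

Under SRS without replacement, Var(ȳ) = (1 − f)·s²/n with f = n/N = 1076/12111 = 0.08884485.
Var(ȳ) = (1 − 0.08884485)·1634000/1076 = 0.91115515·1518.5874 = 1383.6687.
SE(ȳ) = √(1383.6687) = 37.1977.

37.1977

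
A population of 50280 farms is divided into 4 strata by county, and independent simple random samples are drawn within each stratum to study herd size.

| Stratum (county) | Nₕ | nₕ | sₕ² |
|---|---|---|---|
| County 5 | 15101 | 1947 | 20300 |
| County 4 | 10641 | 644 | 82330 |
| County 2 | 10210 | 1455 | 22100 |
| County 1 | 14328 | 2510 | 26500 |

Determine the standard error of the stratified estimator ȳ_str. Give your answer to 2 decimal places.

2.73

Var(ȳ_str) = Σₕ Wₕ²(1 − fₕ)sₕ²/nₕ with Wₕ = Nₕ/N, N = 50280.
County 5: Wₕ = 0.30033811; term = 0.30033811²·(1 − 0.12893186)·20300/1947 = 0.8192248.
County 4: Wₕ = 0.21163484; term = 0.21163484²·(1 − 0.06052063)·82330/644 = 5.3794001.
County 2: Wₕ = 0.20306285; term = 0.20306285²·(1 − 0.14250735)·22100/1455 = 0.53705731.
County 1: Wₕ = 0.28496420; term = 0.28496420²·(1 − 0.17518146)·26500/2510 = 0.70714939.
Sum = 7.4428316.
SE = √(7.4428316) = 2.73.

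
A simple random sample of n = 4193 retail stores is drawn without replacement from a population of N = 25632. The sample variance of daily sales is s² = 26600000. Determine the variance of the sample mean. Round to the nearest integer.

Under SRS without replacement, Var(ȳ) = (1 − f)·s²/n with f = n/N = 4193/25632 = 0.16358458.
Var(ȳ) = (1 − 0.16358458)·26600000/4193 = 0.83641542·6343.9065 = 5306.1412.

5306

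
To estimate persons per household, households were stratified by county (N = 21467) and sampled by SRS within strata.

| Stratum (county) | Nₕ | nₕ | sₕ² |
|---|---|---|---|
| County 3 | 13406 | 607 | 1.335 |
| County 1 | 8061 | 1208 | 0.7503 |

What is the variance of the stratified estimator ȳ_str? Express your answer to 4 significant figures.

8.933 × 10^-4

Var(ȳ_str) = Σₕ Wₕ²(1 − fₕ)sₕ²/nₕ with Wₕ = Nₕ/N, N = 21467.
County 3: Wₕ = 0.62449341; term = 0.62449341²·(1 − 0.04527823)·1.335/607 = 8.1888915 × 10^-4.
County 1: Wₕ = 0.37550659; term = 0.37550659²·(1 − 0.14985734)·0.7503/1208 = 7.4455186 × 10^-5.
Sum = 8.9334434 × 10^-4.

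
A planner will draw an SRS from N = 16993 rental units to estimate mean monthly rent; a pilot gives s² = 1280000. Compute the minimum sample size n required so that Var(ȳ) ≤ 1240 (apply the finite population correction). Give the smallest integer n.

974

Without fpc, n₀ = s²/D = 1280000/1240 = 1032.2581.
With fpc, (1 − n/N)·s²/n ≤ D requires n ≥ n₀/(1 + n₀/N) = 1032.2581/(1 + 1032.2581/16993) = 973.1435.
Rounding up, n = 974.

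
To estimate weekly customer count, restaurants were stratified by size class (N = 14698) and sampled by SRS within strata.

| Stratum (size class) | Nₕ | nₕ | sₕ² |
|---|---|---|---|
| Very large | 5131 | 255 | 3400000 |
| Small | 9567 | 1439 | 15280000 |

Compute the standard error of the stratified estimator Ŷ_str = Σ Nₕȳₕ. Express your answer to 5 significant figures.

1.0767 × 10^6

Var(Ŷ_str) = Σₕ Nₕ²(1 − fₕ)sₕ²/nₕ.
Very large: 5131²·(1 − 255/5131)·3400000/255 = 3.3358341 × 10^11.
Small: 9567²·(1 − 1439/9567)·15280000/1439 = 8.2569951 × 10^11.
Sum = 1.1592829 × 10^12.
SE = √(1.1592829 × 10^12) = 1.0767 × 10^6.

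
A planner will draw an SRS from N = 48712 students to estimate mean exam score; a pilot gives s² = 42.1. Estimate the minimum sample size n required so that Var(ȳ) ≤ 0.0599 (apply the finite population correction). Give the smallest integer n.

Without fpc, n₀ = s²/D = 42.1/0.0599 = 702.8381.
With fpc, (1 − n/N)·s²/n ≤ D requires n ≥ n₀/(1 + n₀/N) = 702.8381/(1 + 702.8381/48712) = 692.8415.
Rounding up, n = 693.

693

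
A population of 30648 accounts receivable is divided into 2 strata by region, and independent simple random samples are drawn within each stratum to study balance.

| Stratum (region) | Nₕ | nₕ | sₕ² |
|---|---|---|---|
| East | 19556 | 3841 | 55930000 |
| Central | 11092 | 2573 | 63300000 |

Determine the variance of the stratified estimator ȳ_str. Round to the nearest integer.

7239

Var(ȳ_str) = Σₕ Wₕ²(1 − fₕ)sₕ²/nₕ with Wₕ = Nₕ/N, N = 30648.
East: Wₕ = 0.63808405; term = 0.63808405²·(1 − 0.19641031)·55930000/3841 = 4764.2073.
Central: Wₕ = 0.36191595; term = 0.36191595²·(1 − 0.23196899)·63300000/2573 = 2474.9027.
Sum = 7239.11.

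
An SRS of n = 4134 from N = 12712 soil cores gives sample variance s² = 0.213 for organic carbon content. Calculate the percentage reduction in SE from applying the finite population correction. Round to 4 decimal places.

17.8541

f = n/N = 4134/12712 = 0.32520453.
SE_no-fpc = √(s²/n) = 0.0071780184; SE_fpc = √((1−f)s²/n) = 0.0058964503.
Ratio = √(1−f) = 0.82145935. Reduction = 100·(1 − 0.82145935) = 17.8541%.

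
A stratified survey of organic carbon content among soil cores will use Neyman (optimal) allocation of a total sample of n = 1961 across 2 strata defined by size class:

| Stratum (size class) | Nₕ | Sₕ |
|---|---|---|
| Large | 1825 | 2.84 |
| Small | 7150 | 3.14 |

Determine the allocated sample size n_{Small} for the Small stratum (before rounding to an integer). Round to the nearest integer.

1593

Neyman allocation: nₕ = n·NₕSₕ / Σⱼ NⱼSⱼ.
Σ NⱼSⱼ = 1825·2.84 + 7150·3.14 = 27634.
n_{Small} = 1961·7150·3.14 / 27634 = 1593.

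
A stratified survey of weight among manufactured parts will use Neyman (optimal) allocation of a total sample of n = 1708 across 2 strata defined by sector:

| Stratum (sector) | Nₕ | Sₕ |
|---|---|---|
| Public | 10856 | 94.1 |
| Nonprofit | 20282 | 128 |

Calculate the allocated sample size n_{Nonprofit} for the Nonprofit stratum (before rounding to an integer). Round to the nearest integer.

1226

Neyman allocation: nₕ = n·NₕSₕ / Σⱼ NⱼSⱼ.
Σ NⱼSⱼ = 10856·94.1 + 20282·128 = 3.6176456 × 10^6.
n_{Nonprofit} = 1708·20282·128 / (3.6176456 × 10^6) = 1226.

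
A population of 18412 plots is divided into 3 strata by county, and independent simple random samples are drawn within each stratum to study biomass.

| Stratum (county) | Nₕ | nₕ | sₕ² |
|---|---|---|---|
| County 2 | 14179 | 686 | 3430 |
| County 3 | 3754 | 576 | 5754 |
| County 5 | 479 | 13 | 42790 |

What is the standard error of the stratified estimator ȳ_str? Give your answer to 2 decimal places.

2.31

Var(ȳ_str) = Σₕ Wₕ²(1 − fₕ)sₕ²/nₕ with Wₕ = Nₕ/N, N = 18412.
County 2: Wₕ = 0.77009559; term = 0.77009559²·(1 − 0.04838141)·3430/686 = 2.8217738.
County 3: Wₕ = 0.20388877; term = 0.20388877²·(1 − 0.15343633)·5754/576 = 0.35155526.
County 5: Wₕ = 0.02601564; term = 0.02601564²·(1 − 0.02713987)·42790/13 = 2.167297.
Sum = 5.3406261.
SE = √(5.3406261) = 2.31.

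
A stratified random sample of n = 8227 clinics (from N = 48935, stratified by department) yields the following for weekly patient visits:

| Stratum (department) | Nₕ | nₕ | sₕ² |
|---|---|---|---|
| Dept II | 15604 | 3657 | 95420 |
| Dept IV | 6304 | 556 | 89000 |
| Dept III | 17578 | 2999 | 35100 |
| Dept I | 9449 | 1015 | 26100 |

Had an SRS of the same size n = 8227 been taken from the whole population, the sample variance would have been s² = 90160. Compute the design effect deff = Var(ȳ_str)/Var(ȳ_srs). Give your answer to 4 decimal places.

Var(ȳ_str) = Σ Wₕ²(1−fₕ)sₕ²/nₕ with Wₕ = Nₕ/48935:
  Dept II: (15604/48935)²·(1−3657/15604)·95420/3657 = 2.0312813
  Dept IV: (6304/48935)²·(1−556/6304)·89000/556 = 2.4221944
  Dept III: (17578/48935)²·(1−2999/17578)·35100/2999 = 1.2525315
  Dept I: (9449/48935)²·(1−1015/9449)·26100/1015 = 0.8557654
  → Var(ȳ_str) = 6.5617726.
Var(ȳ_srs) = (1 − 8227/48935)·90160/8227 = 9.1165933.
deff = 6.5617726 / 9.1165933 = 0.7198.

0.7198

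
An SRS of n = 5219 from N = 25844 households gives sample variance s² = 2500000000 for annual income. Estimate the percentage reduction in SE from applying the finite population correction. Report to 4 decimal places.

f = n/N = 5219/25844 = 0.20194242.
SE_no-fpc = √(s²/n) = 692.11196; SE_fpc = √((1−f)s²/n) = 618.29177.
Ratio = √(1−f) = 0.89334068. Reduction = 100·(1 − 0.89334068) = 10.6659%.

10.6659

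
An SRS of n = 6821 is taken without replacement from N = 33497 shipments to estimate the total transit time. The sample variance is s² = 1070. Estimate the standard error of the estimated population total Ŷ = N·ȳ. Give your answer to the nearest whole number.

Var(Ŷ) = N²·Var(ȳ) = N²·(1 − n/N)·s²/n.
f = 6821/33497 = 0.20363018; Var(ȳ) = 0.79636982·1070/6821 = 0.12492534.
Var(Ŷ) = 33497² · 0.12492534 = 1.4017235 × 10^8.
SE(Ŷ) = √(1.4017235 × 10^8) = 11839.

11839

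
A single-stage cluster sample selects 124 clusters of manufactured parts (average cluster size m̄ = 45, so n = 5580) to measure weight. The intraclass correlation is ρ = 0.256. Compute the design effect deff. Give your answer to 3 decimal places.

12.264

deff = 1 + (45 − 1)·0.256 = 1 + 11.264 = 12.264.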